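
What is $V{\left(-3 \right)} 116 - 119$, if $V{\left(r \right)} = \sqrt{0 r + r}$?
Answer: $-119 + 116 i \sqrt{3} \approx -119.0 + 200.92 i$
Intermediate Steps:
$V{\left(r \right)} = \sqrt{r}$ ($V{\left(r \right)} = \sqrt{0 + r} = \sqrt{r}$)
$V{\left(-3 \right)} 116 - 119 = \sqrt{-3} \cdot 116 - 119 = i \sqrt{3} \cdot 116 - 119 = 116 i \sqrt{3} - 119 = -119 + 116 i \sqrt{3}$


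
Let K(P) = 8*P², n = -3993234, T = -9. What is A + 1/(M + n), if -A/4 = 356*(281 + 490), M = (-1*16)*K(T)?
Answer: -4395570650209/4003602 ≈ -1.0979e+6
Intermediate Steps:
M = -10368 (M = (-1*16)*(8*(-9)²) = -128*81 = -16*648 = -10368)
A = -1097904 (A = -1424*(281 + 490) = -1424*771 = -4*274476 = -1097904)
A + 1/(M + n) = -1097904 + 1/(-10368 - 3993234) = -1097904 + 1/(-4003602) = -1097904 - 1/4003602 = -4395570650209/4003602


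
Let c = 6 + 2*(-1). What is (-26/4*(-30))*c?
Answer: 780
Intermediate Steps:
c = 4 (c = 6 - 2 = 4)
(-26/4*(-30))*c = (-26/4*(-30))*4 = (-26*¼*(-30))*4 = -13/2*(-30)*4 = 195*4 = 780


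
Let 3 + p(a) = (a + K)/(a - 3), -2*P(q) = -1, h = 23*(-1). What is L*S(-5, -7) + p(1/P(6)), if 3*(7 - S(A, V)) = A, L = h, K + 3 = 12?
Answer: -640/3 ≈ -213.33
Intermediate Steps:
K = 9 (K = -3 + 12 = 9)
h = -23
L = -23
P(q) = ½ (P(q) = -½*(-1) = ½)
S(A, V) = 7 - A/3
p(a) = -3 + (9 + a)/(-3 + a) (p(a) = -3 + (a + 9)/(a - 3) = -3 + (9 + a)/(-3 + a))
L*S(-5, -7) + p(1/P(6)) = -23*(7 - ⅓*(-5)) + 2*(9 - 1/½)/(-3 + 1/(½)) = -23*(7 + 5/3) + 2*(9 - 1*2)/(-3 + 2) = -23*26/3 + 2*(9 - 2)/(-1) = -598/3 + 2*(-1)*7 = -598/3 - 14 = -640/3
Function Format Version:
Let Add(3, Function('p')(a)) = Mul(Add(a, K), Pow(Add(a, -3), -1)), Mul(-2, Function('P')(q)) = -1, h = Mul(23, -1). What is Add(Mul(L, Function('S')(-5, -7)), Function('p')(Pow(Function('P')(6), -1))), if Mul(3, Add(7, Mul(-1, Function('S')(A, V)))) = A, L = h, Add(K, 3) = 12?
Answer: Rational(-640, 3) ≈ -213.33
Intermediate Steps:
K = 9 (K = Add(-3, 12) = 9)
h = -23
L = -23
Function('P')(q) = Rational(1, 2) (Function('P')(q) = Mul(Rational(-1, 2), -1) = Rational(1, 2))
Function('S')(A, V) = Add(7, Mul(Rational(-1, 3), A))
Function('p')(a) = Add(-3, Mul(Pow(Add(-3, a), -1), Add(9, a))) (Function('p')(a) = Add(-3, Mul(Add(a, 9), Pow(Add(a, -3), -1))) = Add(-3, Mul(Add(9, a), Pow(Add(-3, a), -1))) = Add(-3, Mul(Pow(Add(-3, a), -1), Add(9, a))))
Add(Mul(L, Function('S')(-5, -7)), Function('p')(Pow(Function('P')(6), -1))) = Add(Mul(-23, Add(7, Mul(Rational(-1, 3), -5))), Mul(2, Pow(Add(-3, Pow(Rational(1, 2), -1)), -1), Add(9, Mul(-1, Pow(Rational(1, 2), -1))))) = Add(Mul(-23, Add(7, Rational(5, 3))), Mul(2, Pow(Add(-3, 2), -1), Add(9, Mul(-1, 2)))) = Add(Mul(-23, Rational(26, 3)), Mul(2, Pow(-1, -1), Add(9, -2))) = Add(Rational(-598, 3), Mul(2, -1, 7)) = Add(Rational(-598, 3), -14) = Rational(-640, 3)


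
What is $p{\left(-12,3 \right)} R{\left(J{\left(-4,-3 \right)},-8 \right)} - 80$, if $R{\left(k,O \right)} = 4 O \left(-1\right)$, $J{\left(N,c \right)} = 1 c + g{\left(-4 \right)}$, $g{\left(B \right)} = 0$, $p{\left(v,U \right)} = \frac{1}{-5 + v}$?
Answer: $- \frac{1392}{17} \approx -81.882$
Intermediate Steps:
$J{\left(N,c \right)} = c$ ($J{\left(N,c \right)} = 1 c + 0 = c + 0 = c$)
$R{\left(k,O \right)} = - 4 O$
$p{\left(-12,3 \right)} R{\left(J{\left(-4,-3 \right)},-8 \right)} - 80 = \frac{\left(-4\right) \left(-8\right)}{-5 - 12} - 80 = \frac{1}{-17} \cdot 32 - 80 = \left(- \frac{1}{17}\right) 32 - 80 = - \frac{32}{17} - 80 = - \frac{1392}{17}$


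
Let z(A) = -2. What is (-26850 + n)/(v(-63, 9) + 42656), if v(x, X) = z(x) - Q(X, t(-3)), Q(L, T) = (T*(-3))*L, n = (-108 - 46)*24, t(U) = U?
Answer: -10182/14191 ≈ -0.71750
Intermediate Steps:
n = -3696 (n = -154*24 = -3696)
Q(L, T) = -3*L*T (Q(L, T) = (-3*T)*L = -3*L*T)
v(x, X) = -2 - 9*X (v(x, X) = -2 - (-3)*X*(-3) = -2 - 9*X)
(-26850 + n)/(v(-63, 9) + 42656) = (-26850 - 3696)/((-2 - 9*9) + 42656) = -30546/((-2 - 81) + 42656) = -30546/(-83 + 42656) = -30546/42573 = -30546*1/42573 = -10182/14191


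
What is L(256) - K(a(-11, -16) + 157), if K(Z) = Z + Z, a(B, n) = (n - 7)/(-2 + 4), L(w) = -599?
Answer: -890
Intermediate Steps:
a(B, n) = -7/2 + n/2 (a(B, n) = (-7 + n)/2 = (-7 + n)*(½) = -7/2 + n/2)
K(Z) = 2*Z
L(256) - K(a(-11, -16) + 157) = -599 - 2*((-7/2 + (½)*(-16)) + 157) = -599 - 2*((-7/2 - 8) + 157) = -599 - 2*(-23/2 + 157) = -599 - 2*291/2 = -599 - 1*291 = -599 - 291 = -890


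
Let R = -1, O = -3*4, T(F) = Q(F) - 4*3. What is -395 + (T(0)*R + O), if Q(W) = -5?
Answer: -390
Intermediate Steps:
T(F) = -17 (T(F) = -5 - 4*3 = -5 - 12 = -17)
O = -12
-395 + (T(0)*R + O) = -395 + (-17*(-1) - 12) = -395 + (17 - 12) = -395 + 5 = -390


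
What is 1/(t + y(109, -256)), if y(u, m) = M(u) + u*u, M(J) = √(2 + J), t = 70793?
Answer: 27558/2278330055 - √111/6834990165 ≈ 1.2094e-5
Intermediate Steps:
y(u, m) = u² + √(2 + u) (y(u, m) = √(2 + u) + u*u = √(2 + u) + u² = u² + √(2 + u))
1/(t + y(109, -256)) = 1/(70793 + (109² + √(2 + 109))) = 1/(70793 + (11881 + √111)) = 1/(82674 + √111)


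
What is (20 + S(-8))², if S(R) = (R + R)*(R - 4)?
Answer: 44944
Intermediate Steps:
S(R) = 2*R*(-4 + R) (S(R) = (2*R)*(-4 + R) = 2*R*(-4 + R))
(20 + S(-8))² = (20 + 2*(-8)*(-4 - 8))² = (20 + 2*(-8)*(-12))² = (20 + 192)² = 212² = 44944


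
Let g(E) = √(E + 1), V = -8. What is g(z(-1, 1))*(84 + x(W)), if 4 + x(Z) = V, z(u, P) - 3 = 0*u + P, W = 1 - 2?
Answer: 72*√5 ≈ 161.00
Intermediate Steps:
W = -1
z(u, P) = 3 + P (z(u, P) = 3 + (0*u + P) = 3 + (0 + P) = 3 + P)
g(E) = √(1 + E)
x(Z) = -12 (x(Z) = -4 - 8 = -12)
g(z(-1, 1))*(84 + x(W)) = √(1 + (3 + 1))*(84 - 12) = √(1 + 4)*72 = √5*72 = 72*√5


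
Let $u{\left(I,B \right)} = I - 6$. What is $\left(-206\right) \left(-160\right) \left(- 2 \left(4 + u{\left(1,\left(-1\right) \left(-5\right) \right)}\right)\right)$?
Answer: $65920$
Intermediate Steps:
$u{\left(I,B \right)} = -6 + I$ ($u{\left(I,B \right)} = I - 6 = -6 + I$)
$\left(-206\right) \left(-160\right) \left(- 2 \left(4 + u{\left(1,\left(-1\right) \left(-5\right) \right)}\right)\right) = \left(-206\right) \left(-160\right) \left(- 2 \left(4 + \left(-6 + 1\right)\right)\right) = 32960 \left(- 2 \left(4 - 5\right)\right) = 32960 \left(\left(-2\right) \left(-1\right)\right) = 32960 \cdot 2 = 65920$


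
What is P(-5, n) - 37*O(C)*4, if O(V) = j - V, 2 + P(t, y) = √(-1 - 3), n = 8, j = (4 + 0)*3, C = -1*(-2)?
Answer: -1482 + 2*I ≈ -1482.0 + 2.0*I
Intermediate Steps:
C = 2
j = 12 (j = 4*3 = 12)
P(t, y) = -2 + 2*I (P(t, y) = -2 + √(-1 - 3) = -2 + √(-4) = -2 + 2*I)
O(V) = 12 - V
P(-5, n) - 37*O(C)*4 = (-2 + 2*I) - 37*(12 - 1*2)*4 = (-2 + 2*I) - 37*(12 - 2)*4 = (-2 + 2*I) - 370*4 = (-2 + 2*I) - 37*40 = (-2 + 2*I) - 1480 = -1482 + 2*I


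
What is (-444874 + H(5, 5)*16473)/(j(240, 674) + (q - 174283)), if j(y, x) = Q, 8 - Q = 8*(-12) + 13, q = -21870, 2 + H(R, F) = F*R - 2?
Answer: 98941/196062 ≈ 0.50464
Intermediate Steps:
H(R, F) = -4 + F*R (H(R, F) = -2 + (F*R - 2) = -2 + (-2 + F*R) = -4 + F*R)
Q = 91 (Q = 8 - (8*(-12) + 13) = 8 - (-96 + 13) = 8 - 1*(-83) = 8 + 83 = 91)
j(y, x) = 91
(-444874 + H(5, 5)*16473)/(j(240, 674) + (q - 174283)) = (-444874 + (-4 + 5*5)*16473)/(91 + (-21870 - 174283)) = (-444874 + (-4 + 25)*16473)/(91 - 196153) = (-444874 + 21*16473)/(-196062) = (-444874 + 345933)*(-1/196062) = -98941*(-1/196062) = 98941/196062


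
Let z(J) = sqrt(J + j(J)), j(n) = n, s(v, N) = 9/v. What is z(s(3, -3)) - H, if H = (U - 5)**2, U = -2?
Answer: -49 + sqrt(6) ≈ -46.551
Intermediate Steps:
H = 49 (H = (-2 - 5)**2 = (-7)**2 = 49)
z(J) = sqrt(2)*sqrt(J) (z(J) = sqrt(J + J) = sqrt(2*J) = sqrt(2)*sqrt(J))
z(s(3, -3)) - H = sqrt(2)*sqrt(9/3) - 1*49 = sqrt(2)*sqrt(9*(1/3)) - 49 = sqrt(2)*sqrt(3) - 49 = sqrt(6) - 49 = -49 + sqrt(6)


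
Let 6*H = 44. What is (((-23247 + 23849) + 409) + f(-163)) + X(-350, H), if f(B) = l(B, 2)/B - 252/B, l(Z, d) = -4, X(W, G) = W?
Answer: 107999/163 ≈ 662.57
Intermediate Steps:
H = 22/3 (H = (⅙)*44 = 22/3 ≈ 7.3333)
f(B) = -256/B (f(B) = -4/B - 252/B = -256/B)
(((-23247 + 23849) + 409) + f(-163)) + X(-350, H) = (((-23247 + 23849) + 409) - 256/(-163)) - 350 = ((602 + 409) - 256*(-1/163)) - 350 = (1011 + 256/163) - 350 = 165049/163 - 350 = 107999/163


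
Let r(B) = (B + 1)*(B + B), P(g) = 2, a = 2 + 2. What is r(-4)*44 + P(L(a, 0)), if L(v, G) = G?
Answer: 1058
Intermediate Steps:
a = 4
r(B) = 2*B*(1 + B) (r(B) = (1 + B)*(2*B) = 2*B*(1 + B))
r(-4)*44 + P(L(a, 0)) = (2*(-4)*(1 - 4))*44 + 2 = (2*(-4)*(-3))*44 + 2 = 24*44 + 2 = 1056 + 2 = 1058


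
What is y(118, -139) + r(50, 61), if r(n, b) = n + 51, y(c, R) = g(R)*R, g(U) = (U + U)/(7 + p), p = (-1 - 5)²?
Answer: 42985/43 ≈ 999.65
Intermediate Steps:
p = 36 (p = (-6)² = 36)
g(U) = 2*U/43 (g(U) = (U + U)/(7 + 36) = (2*U)/43 = (2*U)*(1/43) = 2*U/43)
y(c, R) = 2*R²/43 (y(c, R) = (2*R/43)*R = 2*R²/43)
r(n, b) = 51 + n
y(118, -139) + r(50, 61) = (2/43)*(-139)² + (51 + 50) = (2/43)*19321 + 101 = 38642/43 + 101 = 42985/43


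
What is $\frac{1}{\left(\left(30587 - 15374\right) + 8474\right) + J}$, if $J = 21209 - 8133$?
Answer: $\frac{1}{36763} \approx 2.7201 \cdot 10^{-5}$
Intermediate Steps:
$J = 13076$
$\frac{1}{\left(\left(30587 - 15374\right) + 8474\right) + J} = \frac{1}{\left(\left(30587 - 15374\right) + 8474\right) + 13076} = \frac{1}{\left(15213 + 8474\right) + 13076} = \frac{1}{23687 + 13076} = \frac{1}{36763}$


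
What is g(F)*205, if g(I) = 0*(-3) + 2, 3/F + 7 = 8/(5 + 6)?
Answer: 410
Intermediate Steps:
F = -11/23 (F = 3/(-7 + 8/(5 + 6)) = 3/(-7 + 8/11) = 3/(-69/11) = 3*(-11/69) = -11/23 ≈ -0.47826)
g(I) = 2 (g(I) = 0 + 2 = 2)
g(F)*205 = 2*205 = 410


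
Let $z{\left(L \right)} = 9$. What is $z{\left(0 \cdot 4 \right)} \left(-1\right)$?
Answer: $-9$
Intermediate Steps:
$z{\left(0 \cdot 4 \right)} \left(-1\right) = 9 \left(-1\right) = -9$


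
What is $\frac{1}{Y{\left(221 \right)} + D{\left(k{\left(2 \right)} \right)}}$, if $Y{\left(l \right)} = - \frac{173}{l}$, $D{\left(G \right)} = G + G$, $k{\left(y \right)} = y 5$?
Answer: $\frac{221}{4247} \approx 0.052037$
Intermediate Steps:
$k{\left(y \right)} = 5 y$
$D{\left(G \right)} = 2 G$
$\frac{1}{Y{\left(221 \right)} + D{\left(k{\left(2 \right)} \right)}} = \frac{1}{- \frac{173}{221} + 2 \cdot 5 \cdot 2} = \frac{1}{\left(-173\right) \frac{1}{221} + 2 \cdot 10} = \frac{1}{- \frac{173}{221} + 20} = \frac{1}{\frac{4247}{221}} = \frac{221}{4247}$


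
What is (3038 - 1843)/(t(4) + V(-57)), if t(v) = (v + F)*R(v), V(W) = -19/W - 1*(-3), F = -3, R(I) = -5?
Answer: -717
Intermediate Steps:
V(W) = 3 - 19/W (V(W) = -19/W + 3 = 3 - 19/W)
t(v) = 15 - 5*v (t(v) = (v - 3)*(-5) = (-3 + v)*(-5) = 15 - 5*v)
(3038 - 1843)/(t(4) + V(-57)) = (3038 - 1843)/((15 - 5*4) + (3 - 19/(-57))) = 1195/((15 - 20) + (3 - 19*(-1/57))) = 1195/(-5 + (3 + ⅓)) = 1195/(-5 + 10/3) = 1195/(-5/3) = 1195*(-⅗) = -717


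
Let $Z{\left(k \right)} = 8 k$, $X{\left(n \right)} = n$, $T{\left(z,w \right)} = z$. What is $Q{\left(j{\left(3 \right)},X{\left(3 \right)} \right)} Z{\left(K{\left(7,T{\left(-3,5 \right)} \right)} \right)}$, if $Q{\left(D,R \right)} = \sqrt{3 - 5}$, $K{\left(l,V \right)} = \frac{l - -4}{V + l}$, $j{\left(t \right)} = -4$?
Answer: $22 i \sqrt{2} \approx 31.113 i$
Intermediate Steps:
$K{\left(l,V \right)} = \frac{4 + l}{V + l}$ ($K{\left(l,V \right)} = \frac{l + \left(-1 + 5\right)}{V + l} = \frac{l + 4}{V + l} = \frac{4 + l}{V + l}$)
$Q{\left(D,R \right)} = i \sqrt{2}$ ($Q{\left(D,R \right)} = \sqrt{-2} = i \sqrt{2}$)
$Q{\left(j{\left(3 \right)},X{\left(3 \right)} \right)} Z{\left(K{\left(7,T{\left(-3,5 \right)} \right)} \right)} = i \sqrt{2} \cdot 8 \frac{4 + 7}{-3 + 7} = i \sqrt{2} \cdot 8 \cdot \frac{1}{4} \cdot 11 = i \sqrt{2} \cdot 8 \cdot \frac{11}{4} = i \sqrt{2} \cdot 22 = 22 i \sqrt{2}$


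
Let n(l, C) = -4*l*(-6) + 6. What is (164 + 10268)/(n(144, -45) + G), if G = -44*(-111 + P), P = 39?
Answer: 5216/3315 ≈ 1.5735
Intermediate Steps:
G = 3168 (G = -44*(-111 + 39) = -44*(-72) = 3168)
n(l, C) = 6 + 24*l (n(l, C) = 24*l + 6 = 6 + 24*l)
(164 + 10268)/(n(144, -45) + G) = (164 + 10268)/((6 + 24*144) + 3168) = 10432/((6 + 3456) + 3168) = 10432/(3462 + 3168) = 10432/6630 = 10432*(1/6630) = 5216/3315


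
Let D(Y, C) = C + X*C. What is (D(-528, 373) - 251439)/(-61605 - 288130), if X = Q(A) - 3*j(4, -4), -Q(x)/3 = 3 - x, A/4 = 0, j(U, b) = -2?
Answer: 50437/69947 ≈ 0.72107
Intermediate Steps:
A = 0 (A = 4*0 = 0)
Q(x) = -9 + 3*x (Q(x) = -3*(3 - x) = -9 + 3*x)
X = -3 (X = (-9 + 3*0) - 3*(-2) = (-9 + 0) + 6 = -9 + 6 = -3)
D(Y, C) = -2*C (D(Y, C) = C - 3*C = -2*C)
(D(-528, 373) - 251439)/(-61605 - 288130) = (-2*373 - 251439)/(-61605 - 288130) = (-746 - 251439)/(-349735) = -252185*(-1/349735) = 50437/69947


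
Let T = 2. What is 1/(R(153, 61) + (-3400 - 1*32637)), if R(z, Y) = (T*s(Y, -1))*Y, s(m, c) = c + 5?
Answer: -1/35549 ≈ -2.8130e-5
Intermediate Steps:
s(m, c) = 5 + c
R(z, Y) = 8*Y (R(z, Y) = (2*(5 - 1))*Y = (2*4)*Y = 8*Y)
1/(R(153, 61) + (-3400 - 1*32637)) = 1/(8*61 + (-3400 - 1*32637)) = 1/(488 + (-3400 - 32637)) = 1/(488 - 36037) = 1/(-35549) = -1/35549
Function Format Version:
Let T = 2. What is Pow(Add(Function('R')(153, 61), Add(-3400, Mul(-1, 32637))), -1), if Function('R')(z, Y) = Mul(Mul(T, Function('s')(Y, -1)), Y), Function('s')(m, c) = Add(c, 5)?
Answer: Rational(-1, 35549) ≈ -2.8130e-5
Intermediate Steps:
Function('s')(m, c) = Add(5, c)
Function('R')(z, Y) = Mul(8, Y) (Function('R')(z, Y) = Mul(Mul(2, Add(5, -1)), Y) = Mul(Mul(2, 4), Y) = Mul(8, Y))
Pow(Add(Function('R')(153, 61), Add(-3400, Mul(-1, 32637))), -1) = Pow(Add(Mul(8, 61), Add(-3400, Mul(-1, 32637))), -1) = Pow(Add(488, Add(-3400, -32637)), -1) = Pow(Add(488, -36037), -1) = Pow(-35549, -1) = Rational(-1, 35549)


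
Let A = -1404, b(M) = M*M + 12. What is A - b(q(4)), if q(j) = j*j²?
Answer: -5512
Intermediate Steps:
q(j) = j³
b(M) = 12 + M² (b(M) = M² + 12 = 12 + M²)
A - b(q(4)) = -1404 - (12 + (4³)²) = -1404 - (12 + 64²) = -1404 - (12 + 4096) = -1404 - 1*4108 = -1404 - 4108 = -5512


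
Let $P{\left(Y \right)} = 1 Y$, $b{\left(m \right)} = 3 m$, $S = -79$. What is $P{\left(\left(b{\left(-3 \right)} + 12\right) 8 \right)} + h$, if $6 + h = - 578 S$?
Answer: $45680$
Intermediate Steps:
$P{\left(Y \right)} = Y$
$h = 45656$ ($h = -6 - -45662 = -6 + 45662 = 45656$)
$P{\left(\left(b{\left(-3 \right)} + 12\right) 8 \right)} + h = \left(3 \left(-3\right) + 12\right) 8 + 45656 = \left(-9 + 12\right) 8 + 45656 = 3 \cdot 8 + 45656 = 24 + 45656 = 45680$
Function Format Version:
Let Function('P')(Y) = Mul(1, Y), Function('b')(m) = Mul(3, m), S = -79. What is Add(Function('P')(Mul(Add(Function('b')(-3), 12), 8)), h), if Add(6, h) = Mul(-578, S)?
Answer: 45680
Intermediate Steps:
Function('P')(Y) = Y
h = 45656 (h = Add(-6, Mul(-578, -79)) = Add(-6, 45662) = 45656)
Add(Function('P')(Mul(Add(Function('b')(-3), 12), 8)), h) = Add(Mul(Add(Mul(3, -3), 12), 8), 45656) = Add(Mul(Add(-9, 12), 8), 45656) = Add(Mul(3, 8), 45656) = Add(24, 45656) = 45680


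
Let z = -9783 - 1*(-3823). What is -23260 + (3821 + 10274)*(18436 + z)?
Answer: 175825960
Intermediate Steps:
z = -5960 (z = -9783 + 3823 = -5960)
-23260 + (3821 + 10274)*(18436 + z) = -23260 + (3821 + 10274)*(18436 - 5960) = -23260 + 14095*12476 = -23260 + 175849220 = 175825960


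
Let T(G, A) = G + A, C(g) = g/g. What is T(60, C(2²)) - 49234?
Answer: -49173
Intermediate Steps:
C(g) = 1
T(G, A) = A + G
T(60, C(2²)) - 49234 = (1 + 60) - 49234 = 61 - 49234 = -49173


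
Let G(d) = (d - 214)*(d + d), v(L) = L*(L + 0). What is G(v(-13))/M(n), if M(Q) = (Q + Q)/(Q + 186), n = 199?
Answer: -2927925/199 ≈ -14713.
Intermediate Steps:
v(L) = L**2 (v(L) = L*L = L**2)
G(d) = 2*d*(-214 + d) (G(d) = (-214 + d)*(2*d) = 2*d*(-214 + d))
M(Q) = 2*Q/(186 + Q) (M(Q) = (2*Q)/(186 + Q) = 2*Q/(186 + Q))
G(v(-13))/M(n) = (2*(-13)**2*(-214 + (-13)**2))/((2*199/(186 + 199))) = (2*169*(-214 + 169))/((2*199/385)) = (2*169*(-45))/((2*199*(1/385))) = -15210/398/385 = -15210*385/398 = -2927925/199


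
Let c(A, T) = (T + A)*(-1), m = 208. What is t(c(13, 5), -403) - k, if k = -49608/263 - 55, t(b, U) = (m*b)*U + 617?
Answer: 397049160/263 ≈ 1.5097e+6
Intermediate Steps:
c(A, T) = -A - T (c(A, T) = (A + T)*(-1) = -A - T)
t(b, U) = 617 + 208*U*b (t(b, U) = (208*b)*U + 617 = 208*U*b + 617 = 617 + 208*U*b)
k = -64073/263 (k = -49608/263 - 55 = -64073/263 ≈ -243.62)
t(c(13, 5), -403) - k = (617 + 208*(-403)*(-1*13 - 1*5)) - 1*(-64073/263) = (617 + 208*(-403)*(-13 - 5)) + 64073/263 = (617 + 208*(-403)*(-18)) + 64073/263 = (617 + 1508832) + 64073/263 = 1509449 + 64073/263 = 397049160/263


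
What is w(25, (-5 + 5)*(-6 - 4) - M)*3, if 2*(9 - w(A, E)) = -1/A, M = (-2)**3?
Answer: 1353/50 ≈ 27.060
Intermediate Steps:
M = -8
w(A, E) = 9 + 1/(2*A) (w(A, E) = 9 - (-1)/(2*A) = 9 + 1/(2*A))
w(25, (-5 + 5)*(-6 - 4) - M)*3 = (9 + (1/2)/25)*3 = (9 + (1/2)*(1/25))*3 = (9 + 1/50)*3 = (451/50)*3 = 1353/50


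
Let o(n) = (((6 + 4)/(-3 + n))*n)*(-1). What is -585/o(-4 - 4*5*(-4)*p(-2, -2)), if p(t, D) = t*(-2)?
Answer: 36621/632 ≈ 57.945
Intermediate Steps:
p(t, D) = -2*t
o(n) = -10*n/(-3 + n) (o(n) = ((10/(-3 + n))*n)*(-1) = (10*n/(-3 + n))*(-1) = -10*n/(-3 + n))
-585/o(-4 - 4*5*(-4)*p(-2, -2)) = -585*(-(-3 + (-4 - 4*5*(-4)*(-2*(-2))))/(10*(-4 - 4*5*(-4)*(-2*(-2))))) = -585*(-(-3 + (-4 - (-80)*4))/(10*(-4 - (-80)*4))) = -585*(-(-3 + (-4 - 4*(-80)))/(10*(-4 - 4*(-80)))) = -585*(-(-3 + (-4 + 320))/(10*(-4 + 320))) = -585/((-10*316/(-3 + 316))) = -585/((-10*316/313)) = -585/((-10*316*1/313)) = -585/(-3160/313) = -585*(-313/3160) = 36621/632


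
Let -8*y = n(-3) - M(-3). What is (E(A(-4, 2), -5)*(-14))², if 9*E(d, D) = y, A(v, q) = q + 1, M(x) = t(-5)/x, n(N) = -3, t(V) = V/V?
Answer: 196/729 ≈ 0.26886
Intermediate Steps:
t(V) = 1
M(x) = 1/x
A(v, q) = 1 + q
y = ⅓ (y = -(-3 - 1/(-3))/8 = -(-3 - 1*(-⅓))/8 = -(-3 + ⅓)/8 = -⅛*(-8/3) = ⅓ ≈ 0.33333)
E(d, D) = 1/27 (E(d, D) = (⅑)*(⅓) = 1/27)
(E(A(-4, 2), -5)*(-14))² = ((1/27)*(-14))² = (-14/27)² = 196/729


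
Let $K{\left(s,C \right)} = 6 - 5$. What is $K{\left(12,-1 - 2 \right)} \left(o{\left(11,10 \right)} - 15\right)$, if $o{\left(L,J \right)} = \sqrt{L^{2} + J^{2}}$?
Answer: $-15 + \sqrt{221} \approx -0.13393$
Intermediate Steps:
$o{\left(L,J \right)} = \sqrt{J^{2} + L^{2}}$
$K{\left(s,C \right)} = 1$ ($K{\left(s,C \right)} = 6 - 5 = 1$)
$K{\left(12,-1 - 2 \right)} \left(o{\left(11,10 \right)} - 15\right) = 1 \left(\sqrt{10^{2} + 11^{2}} - 15\right) = 1 \left(\sqrt{100 + 121} - 15\right) = 1 \left(\sqrt{221} - 15\right) = 1 \left(-15 + \sqrt{221}\right) = -15 + \sqrt{221}$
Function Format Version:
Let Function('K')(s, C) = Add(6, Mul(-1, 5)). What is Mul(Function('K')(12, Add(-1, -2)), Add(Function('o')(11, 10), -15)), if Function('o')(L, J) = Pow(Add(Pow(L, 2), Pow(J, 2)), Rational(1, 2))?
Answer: Add(-15, Pow(221, Rational(1, 2))) ≈ -0.13393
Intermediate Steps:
Function('o')(L, J) = Pow(Add(Pow(J, 2), Pow(L, 2)), Rational(1, 2))
Function('K')(s, C) = 1 (Function('K')(s, C) = Add(6, -5) = 1)
Mul(Function('K')(12, Add(-1, -2)), Add(Function('o')(11, 10), -15)) = Mul(1, Add(Pow(Add(Pow(10, 2), Pow(11, 2)), Rational(1, 2)), -15)) = Mul(1, Add(Pow(Add(100, 121), Rational(1, 2)), -15)) = Mul(1, Add(Pow(221, Rational(1, 2)), -15)) = Mul(1, Add(-15, Pow(221, Rational(1, 2)))) = Add(-15, Pow(221, Rational(1, 2)))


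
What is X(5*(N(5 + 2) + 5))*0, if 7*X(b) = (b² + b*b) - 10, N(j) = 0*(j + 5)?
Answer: 0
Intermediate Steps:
N(j) = 0 (N(j) = 0*(5 + j) = 0)
X(b) = -10/7 + 2*b²/7 (X(b) = ((b² + b*b) - 10)/7 = ((b² + b²) - 10)/7 = (2*b² - 10)/7 = (-10 + 2*b²)/7 = -10/7 + 2*b²/7)
X(5*(N(5 + 2) + 5))*0 = (-10/7 + 2*(5*(0 + 5))²/7)*0 = (-10/7 + 2*(5*5)²/7)*0 = (-10/7 + (2/7)*25²)*0 = (-10/7 + (2/7)*625)*0 = (-10/7 + 1250/7)*0 = (1240/7)*0 = 0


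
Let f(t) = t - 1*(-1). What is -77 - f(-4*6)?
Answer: -54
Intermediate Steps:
f(t) = 1 + t (f(t) = t + 1 = 1 + t)
-77 - f(-4*6) = -77 - (1 - 4*6) = -77 - (1 - 24) = -77 - 1*(-23) = -77 + 23 = -54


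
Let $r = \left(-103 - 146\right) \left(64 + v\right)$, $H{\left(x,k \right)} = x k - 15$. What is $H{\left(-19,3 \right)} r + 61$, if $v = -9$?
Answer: $986101$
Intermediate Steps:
$H{\left(x,k \right)} = -15 + k x$ ($H{\left(x,k \right)} = k x - 15 = -15 + k x$)
$r = -13695$ ($r = \left(-103 - 146\right) \left(64 - 9\right) = \left(-249\right) 55 = -13695$)
$H{\left(-19,3 \right)} r + 61 = \left(-15 + 3 \left(-19\right)\right) \left(-13695\right) + 61 = \left(-15 - 57\right) \left(-13695\right) + 61 = \left(-72\right) \left(-13695\right) + 61 = 986040 + 61 = 986101$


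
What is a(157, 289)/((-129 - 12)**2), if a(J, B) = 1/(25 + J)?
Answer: 1/3618342 ≈ 2.7637e-7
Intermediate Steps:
a(157, 289)/((-129 - 12)**2) = 1/((25 + 157)*((-129 - 12)**2)) = 1/(182*((-141)**2)) = (1/182)/19881 = (1/182)*(1/19881) = 1/3618342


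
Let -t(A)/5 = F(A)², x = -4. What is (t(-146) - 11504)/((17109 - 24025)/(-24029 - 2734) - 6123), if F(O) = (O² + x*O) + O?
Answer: 63326452270092/163862933 ≈ 3.8646e+5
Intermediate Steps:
F(O) = O² - 3*O (F(O) = (O² - 4*O) + O = O² - 3*O)
t(A) = -5*A²*(-3 + A)²
(t(-146) - 11504)/((17109 - 24025)/(-24029 - 2734) - 6123) = (-5*(-146)²*(-3 - 146)² - 11504)/((17109 - 24025)/(-24029 - 2734) - 6123) = (-5*21316*(-149)² - 11504)/(-6916/(-26763) - 6123) = (-5*21316*22201 - 11504)/(-6916*(-1/26763) - 6123) = (-2366182580 - 11504)/(6916/26763 - 6123) = -2366194084/(-163862933/26763) = -2366194084*(-26763/163862933) = 63326452270092/163862933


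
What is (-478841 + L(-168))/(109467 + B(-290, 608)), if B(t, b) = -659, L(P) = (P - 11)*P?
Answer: -448769/108808 ≈ -4.1244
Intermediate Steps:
L(P) = P*(-11 + P) (L(P) = (-11 + P)*P = P*(-11 + P))
(-478841 + L(-168))/(109467 + B(-290, 608)) = (-478841 - 168*(-11 - 168))/(109467 - 659) = (-478841 - 168*(-179))/108808 = (-478841 + 30072)*(1/108808) = -448769*1/108808 = -448769/108808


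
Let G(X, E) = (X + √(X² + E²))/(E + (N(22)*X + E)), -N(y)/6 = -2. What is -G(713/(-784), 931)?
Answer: 713/1451252 - √532760357585/1451252 ≈ -0.50246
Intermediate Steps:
N(y) = 12 (N(y) = -6*(-2) = 12)
G(X, E) = (X + √(E² + X²))/(2*E + 12*X) (G(X, E) = (X + √(X² + E²))/(E + (12*X + E)) = (X + √(E² + X²))/(E + (E + 12*X)) = (X + √(E² + X²))/(2*E + 12*X))
-G(713/(-784), 931) = -(713/(-784) + √(931² + (713/(-784))²))/(2*(931 + 6*(713/(-784)))) = -(713*(-1/784) + √(866761 + (713*(-1/784))²))/(2*(931 + 6*(713*(-1/784)))) = -(-713/784 + √(866761 + (-713/784)²))/(2*(931 + 6*(-713/784))) = -(-713/784 + √(866761 + 508369/614656))/(2*(931 - 2139/392)) = -(-713/784 + √(532760357585/614656))/(2*362813/392) = -392*(-713/784 + √532760357585/784)/(2*362813) = -(-713/1451252 + √532760357585/1451252) = 713/1451252 - √532760357585/1451252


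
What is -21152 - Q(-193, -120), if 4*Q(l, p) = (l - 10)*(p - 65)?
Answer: -122163/4 ≈ -30541.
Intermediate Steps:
Q(l, p) = (-65 + p)*(-10 + l)/4 (Q(l, p) = ((l - 10)*(p - 65))/4 = ((-10 + l)*(-65 + p))/4 = ((-65 + p)*(-10 + l))/4 = (-65 + p)*(-10 + l)/4)
-21152 - Q(-193, -120) = -21152 - (325/2 - 65/4*(-193) - 5/2*(-120) + (¼)*(-193)*(-120)) = -21152 - (325/2 + 12545/4 + 300 + 5790) = -21152 - 1*37555/4 = -21152 - 37555/4 = -122163/4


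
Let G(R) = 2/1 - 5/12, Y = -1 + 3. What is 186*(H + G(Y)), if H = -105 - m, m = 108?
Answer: -78647/2 ≈ -39324.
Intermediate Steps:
Y = 2
G(R) = 19/12 (G(R) = 2*1 - 5*1/12 = 2 - 5/12 = 19/12)
H = -213 (H = -105 - 1*108 = -105 - 108 = -213)
186*(H + G(Y)) = 186*(-213 + 19/12) = 186*(-2537/12) = -78647/2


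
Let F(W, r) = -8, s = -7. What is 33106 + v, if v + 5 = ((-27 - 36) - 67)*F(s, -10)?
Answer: 34141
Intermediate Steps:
v = 1035 (v = -5 + ((-27 - 36) - 67)*(-8) = -5 + (-63 - 67)*(-8) = -5 - 130*(-8) = -5 + 1040 = 1035)
33106 + v = 33106 + 1035 = 34141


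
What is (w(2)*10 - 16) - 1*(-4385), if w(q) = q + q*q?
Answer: 4429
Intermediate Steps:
w(q) = q + q**2
(w(2)*10 - 16) - 1*(-4385) = ((2*(1 + 2))*10 - 16) - 1*(-4385) = ((2*3)*10 - 16) + 4385 = (6*10 - 16) + 4385 = (60 - 16) + 4385 = 44 + 4385 = 4429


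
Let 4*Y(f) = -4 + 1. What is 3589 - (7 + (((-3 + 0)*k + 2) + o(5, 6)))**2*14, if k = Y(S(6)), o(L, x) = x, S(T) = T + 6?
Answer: -4615/8 ≈ -576.88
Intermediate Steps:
S(T) = 6 + T
Y(f) = -3/4 (Y(f) = (-4 + 1)/4 = (1/4)*(-3) = -3/4)
k = -3/4 ≈ -0.75000
3589 - (7 + (((-3 + 0)*k + 2) + o(5, 6)))**2*14 = 3589 - (7 + (((-3 + 0)*(-3/4) + 2) + 6))**2*14 = 3589 - (7 + ((-3*(-3/4) + 2) + 6))**2*14 = 3589 - (7 + ((9/4 + 2) + 6))**2*14 = 3589 - (7 + (17/4 + 6))**2*14 = 3589 - (7 + 41/4)**2*14 = 3589 - (69/4)**2*14 = 3589 - 4761*14/16 = 3589 - 1*33327/8 = 3589 - 33327/8 = -4615/8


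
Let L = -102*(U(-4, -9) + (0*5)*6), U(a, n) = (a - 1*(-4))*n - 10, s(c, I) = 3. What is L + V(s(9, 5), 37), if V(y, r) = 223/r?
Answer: 37963/37 ≈ 1026.0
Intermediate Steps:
U(a, n) = -10 + n*(4 + a) (U(a, n) = (a + 4)*n - 10 = (4 + a)*n - 10 = n*(4 + a) - 10 = -10 + n*(4 + a))
L = 1020 (L = -102*((-10 + 4*(-9) - 4*(-9)) + (0*5)*6) = -102*((-10 - 36 + 36) + 0*6) = -102*(-10 + 0) = -102*(-10) = 1020)
L + V(s(9, 5), 37) = 1020 + 223/37 = 37963/37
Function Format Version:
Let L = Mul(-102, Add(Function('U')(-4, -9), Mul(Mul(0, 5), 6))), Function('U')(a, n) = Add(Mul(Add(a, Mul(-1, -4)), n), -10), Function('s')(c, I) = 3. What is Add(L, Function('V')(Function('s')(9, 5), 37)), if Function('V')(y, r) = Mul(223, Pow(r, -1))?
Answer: Rational(37963, 37) ≈ 1026.0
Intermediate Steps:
Function('U')(a, n) = Add(-10, Mul(n, Add(4, a))) (Function('U')(a, n) = Add(Mul(Add(a, 4), n), -10) = Add(Mul(Add(4, a), n), -10) = Add(Mul(n, Add(4, a)), -10) = Add(-10, Mul(n, Add(4, a))))
L = 1020 (L = Mul(-102, Add(Add(-10, Mul(4, -9), Mul(-4, -9)), Mul(Mul(0, 5), 6))) = Mul(-102, Add(Add(-10, -36, 36), Mul(0, 6))) = Mul(-102, Add(-10, 0)) = Mul(-102, -10) = 1020)
Add(L, Function('V')(Function('s')(9, 5), 37)) = Add(1020, Mul(223, Pow(37, -1))) = Add(1020, Mul(223, Rational(1, 37))) = Add(1020, Rational(223, 37)) = Rational(37963, 37)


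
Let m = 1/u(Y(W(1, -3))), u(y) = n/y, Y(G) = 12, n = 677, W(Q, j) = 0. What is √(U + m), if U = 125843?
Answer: √57677504471/677 ≈ 354.74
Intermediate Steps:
u(y) = 677/y
m = 12/677 (m = 1/(677/12) = 12/677 ≈ 0.017725)
√(U + m) = √(125843 + 12/677) = √(85195723/677) = √57677504471/677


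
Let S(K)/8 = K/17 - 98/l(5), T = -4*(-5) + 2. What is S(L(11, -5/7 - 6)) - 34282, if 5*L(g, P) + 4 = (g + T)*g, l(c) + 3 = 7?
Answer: -2927758/85 ≈ -34444.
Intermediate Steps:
l(c) = 4 (l(c) = -3 + 7 = 4)
T = 22 (T = 20 + 2 = 22)
L(g, P) = -⅘ + g*(22 + g)/5 (L(g, P) = -⅘ + ((g + 22)*g)/5 = -⅘ + ((22 + g)*g)/5 = -⅘ + (g*(22 + g))/5 = -⅘ + g*(22 + g)/5)
S(K) = -196 + 8*K/17 (S(K) = 8*(K/17 - 98/4) = 8*(K*(1/17) - 98*¼) = 8*(K/17 - 49/2) = 8*(-49/2 + K/17) = -196 + 8*K/17)
S(L(11, -5/7 - 6)) - 34282 = (-196 + 8*(-⅘ + (⅕)*11² + (22/5)*11)/17) - 34282 = (-196 + 8*(-⅘ + (⅕)*121 + 242/5)/17) - 34282 = (-196 + 8*(-⅘ + 121/5 + 242/5)/17) - 34282 = (-196 + (8/17)*(359/5)) - 34282 = (-196 + 2872/85) - 34282 = -13788/85 - 34282 = -2927758/85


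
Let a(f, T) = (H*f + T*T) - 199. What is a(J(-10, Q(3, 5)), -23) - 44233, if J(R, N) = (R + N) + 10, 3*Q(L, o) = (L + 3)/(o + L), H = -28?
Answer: -43910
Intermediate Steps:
Q(L, o) = (3 + L)/(3*(L + o)) (Q(L, o) = ((L + 3)/(o + L))/3 = ((3 + L)/(L + o))/3 = (3 + L)/(3*(L + o)))
J(R, N) = 10 + N + R (J(R, N) = (N + R) + 10 = 10 + N + R)
a(f, T) = -199 + T**2 - 28*f (a(f, T) = (-28*f + T*T) - 199 = (-28*f + T**2) - 199 = (T**2 - 28*f) - 199 = -199 + T**2 - 28*f)
a(J(-10, Q(3, 5)), -23) - 44233 = (-199 + (-23)**2 - 28*(10 + (1 + (1/3)*3)/(3 + 5) - 10)) - 44233 = (-199 + 529 - 28*(10 + (1 + 1)/8 - 10)) - 44233 = (-199 + 529 - 28*(10 + (1/8)*2 - 10)) - 44233 = (-199 + 529 - 28*(10 + 1/4 - 10)) - 44233 = (-199 + 529 - 28*1/4) - 44233 = (-199 + 529 - 7) - 44233 = 323 - 44233 = -43910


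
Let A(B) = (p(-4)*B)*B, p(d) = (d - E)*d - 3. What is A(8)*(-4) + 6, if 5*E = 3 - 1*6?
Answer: -13538/5 ≈ -2707.6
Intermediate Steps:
E = -⅗ (E = (3 - 1*6)/5 = (3 - 6)/5 = (⅕)*(-3) = -⅗ ≈ -0.60000)
p(d) = -3 + d*(⅗ + d) (p(d) = (d - 1*(-⅗))*d - 3 = (d + ⅗)*d - 3 = (⅗ + d)*d - 3 = d*(⅗ + d) - 3 = -3 + d*(⅗ + d))
A(B) = 53*B²/5 (A(B) = ((-3 + (-4)² + (⅗)*(-4))*B)*B = ((-3 + 16 - 12/5)*B)*B = (53*B/5)*B = 53*B²/5)
A(8)*(-4) + 6 = ((53/5)*8²)*(-4) + 6 = ((53/5)*64)*(-4) + 6 = (3392/5)*(-4) + 6 = -13568/5 + 6 = -13538/5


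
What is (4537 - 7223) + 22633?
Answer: 19947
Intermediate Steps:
(4537 - 7223) + 22633 = -2686 + 22633 = 19947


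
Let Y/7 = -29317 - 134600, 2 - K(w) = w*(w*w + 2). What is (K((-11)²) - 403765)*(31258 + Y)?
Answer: 2428281922126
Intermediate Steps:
K(w) = 2 - w*(2 + w²) (K(w) = 2 - w*(w*w + 2) = 2 - w*(w² + 2) = 2 - w*(2 + w²))
Y = -1147419 (Y = 7*(-29317 - 134600) = 7*(-163917) = -1147419)
(K((-11)²) - 403765)*(31258 + Y) = ((2 - ((-11)²)³ - 2*(-11)²) - 403765)*(31258 - 1147419) = ((2 - 1*121³ - 2*121) - 403765)*(-1116161) = ((2 - 1*1771561 - 242) - 403765)*(-1116161) = ((2 - 1771561 - 242) - 403765)*(-1116161) = (-1771801 - 403765)*(-1116161) = -2175566*(-1116161) = 2428281922126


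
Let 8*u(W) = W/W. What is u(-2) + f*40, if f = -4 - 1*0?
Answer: -1279/8 ≈ -159.88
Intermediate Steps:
u(W) = ⅛ (u(W) = (W/W)/8 = (⅛)*1 = ⅛)
f = -4 (f = -4 + 0 = -4)
u(-2) + f*40 = ⅛ - 4*40 = ⅛ - 160 = -1279/8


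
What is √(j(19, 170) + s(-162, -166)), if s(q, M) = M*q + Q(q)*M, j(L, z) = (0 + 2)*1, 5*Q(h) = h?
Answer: √806810/5 ≈ 179.65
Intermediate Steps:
Q(h) = h/5
j(L, z) = 2 (j(L, z) = 2*1 = 2)
s(q, M) = 6*M*q/5 (s(q, M) = M*q + (q/5)*M = M*q + M*q/5 = 6*M*q/5)
√(j(19, 170) + s(-162, -166)) = √(2 + (6/5)*(-166)*(-162)) = √(2 + 161352/5) = √(161362/5) = √806810/5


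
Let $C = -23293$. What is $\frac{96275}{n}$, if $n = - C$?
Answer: $\frac{96275}{23293} \approx 4.1332$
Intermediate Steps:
$n = 23293$ ($n = \left(-1\right) \left(-23293\right) = 23293$)
$\frac{96275}{n} = \frac{96275}{23293}$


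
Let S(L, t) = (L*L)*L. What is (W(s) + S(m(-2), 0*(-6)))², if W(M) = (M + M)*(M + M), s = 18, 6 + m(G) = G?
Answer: 614656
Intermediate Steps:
m(G) = -6 + G
S(L, t) = L³ (S(L, t) = L²*L = L³)
W(M) = 4*M² (W(M) = (2*M)*(2*M) = 4*M²)
(W(s) + S(m(-2), 0*(-6)))² = (4*18² + (-6 - 2)³)² = (4*324 + (-8)³)² = (1296 - 512)² = 784² = 614656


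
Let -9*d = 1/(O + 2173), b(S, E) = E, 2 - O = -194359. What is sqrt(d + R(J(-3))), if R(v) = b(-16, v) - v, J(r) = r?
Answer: I*sqrt(196534)/589602 ≈ 0.0007519*I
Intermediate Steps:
O = 194361 (O = 2 - 1*(-194359) = 2 + 194359 = 194361)
d = -1/1768806 (d = -1/(9*(194361 + 2173)) = -1/9/196534 = -1/9*1/196534 = -1/1768806 ≈ -5.6535e-7)
R(v) = 0 (R(v) = v - v = 0)
sqrt(d + R(J(-3))) = sqrt(-1/1768806 + 0) = sqrt(-1/1768806) = I*sqrt(196534)/589602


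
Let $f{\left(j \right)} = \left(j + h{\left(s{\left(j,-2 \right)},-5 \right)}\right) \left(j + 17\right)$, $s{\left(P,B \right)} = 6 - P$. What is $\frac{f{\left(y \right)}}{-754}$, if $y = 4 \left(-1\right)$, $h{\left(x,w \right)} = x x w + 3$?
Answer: $\frac{501}{58} \approx 8.6379$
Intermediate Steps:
$h{\left(x,w \right)} = 3 + w x^{2}$ ($h{\left(x,w \right)} = x^{2} w + 3 = w x^{2} + 3 = 3 + w x^{2}$)
$y = -4$
$f{\left(j \right)} = \left(17 + j\right) \left(3 + j - 5 \left(6 - j\right)^{2}\right)$ ($f{\left(j \right)} = \left(j - \left(-3 + 5 \left(6 - j\right)^{2}\right)\right) \left(j + 17\right) = \left(3 + j - 5 \left(6 - j\right)^{2}\right) \left(17 + j\right) = \left(17 + j\right) \left(3 + j - 5 \left(6 - j\right)^{2}\right)$)
$\frac{f{\left(y \right)}}{-754} = \frac{-3009 - 24 \left(-4\right)^{2} - 5 \left(-4\right)^{3} + 860 \left(-4\right)}{-754} = \left(-3009 - 384 - -320 - 3440\right) \left(- \frac{1}{754}\right) = \left(-3009 - 384 + 320 - 3440\right) \left(- \frac{1}{754}\right) = \left(-6513\right) \left(- \frac{1}{754}\right) = \frac{501}{58}$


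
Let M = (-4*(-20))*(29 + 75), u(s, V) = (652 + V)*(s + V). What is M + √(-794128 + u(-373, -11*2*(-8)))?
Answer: 8320 + 2*I*√239311 ≈ 8320.0 + 978.39*I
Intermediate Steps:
u(s, V) = (652 + V)*(V + s)
M = 8320 (M = 80*104 = 8320)
M + √(-794128 + u(-373, -11*2*(-8))) = 8320 + √(-794128 + ((-11*2*(-8))² + 652*(-11*2*(-8)) + 652*(-373) + (-11*2*(-8))*(-373))) = 8320 + √(-794128 + ((-22*(-8))² + 652*(-22*(-8)) - 243196 - 22*(-8)*(-373))) = 8320 + √(-794128 + (176² + 652*176 - 243196 + 176*(-373))) = 8320 + √(-794128 + (30976 + 114752 - 243196 - 65648)) = 8320 + √(-794128 - 163116) = 8320 + √(-957244) = 8320 + 2*I*√239311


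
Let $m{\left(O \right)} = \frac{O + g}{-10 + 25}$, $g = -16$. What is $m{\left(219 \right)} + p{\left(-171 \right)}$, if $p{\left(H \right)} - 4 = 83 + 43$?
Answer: $\frac{2153}{15} \approx 143.53$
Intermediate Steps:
$p{\left(H \right)} = 130$ ($p{\left(H \right)} = 4 + \left(83 + 43\right) = 4 + 126 = 130$)
$m{\left(O \right)} = - \frac{16}{15} + \frac{O}{15}$ ($m{\left(O \right)} = \frac{O - 16}{-10 + 25} = \frac{-16 + O}{15} = \left(-16 + O\right) \frac{1}{15} = - \frac{16}{15} + \frac{O}{15}$)
$m{\left(219 \right)} + p{\left(-171 \right)} = \left(- \frac{16}{15} + \frac{1}{15} \cdot 219\right) + 130 = \left(- \frac{16}{15} + \frac{73}{5}\right) + 130 = \frac{203}{15} + 130 = \frac{2153}{15}$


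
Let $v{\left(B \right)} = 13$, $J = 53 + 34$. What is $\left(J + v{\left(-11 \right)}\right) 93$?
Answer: $9300$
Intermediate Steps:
$J = 87$
$\left(J + v{\left(-11 \right)}\right) 93 = \left(87 + 13\right) 93 = 100 \cdot 93 = 9300$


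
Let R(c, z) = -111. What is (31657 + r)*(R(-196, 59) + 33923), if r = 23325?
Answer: 1859051384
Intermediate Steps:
(31657 + r)*(R(-196, 59) + 33923) = (31657 + 23325)*(-111 + 33923) = 54982*33812 = 1859051384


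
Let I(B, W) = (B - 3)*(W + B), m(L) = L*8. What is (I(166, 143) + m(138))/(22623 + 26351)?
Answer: 51471/48974 ≈ 1.0510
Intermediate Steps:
m(L) = 8*L
I(B, W) = (-3 + B)*(B + W)
(I(166, 143) + m(138))/(22623 + 26351) = ((166² - 3*166 - 3*143 + 166*143) + 8*138)/(22623 + 26351) = ((27556 - 498 - 429 + 23738) + 1104)/48974 = (50367 + 1104)*(1/48974) = 51471*(1/48974) = 51471/48974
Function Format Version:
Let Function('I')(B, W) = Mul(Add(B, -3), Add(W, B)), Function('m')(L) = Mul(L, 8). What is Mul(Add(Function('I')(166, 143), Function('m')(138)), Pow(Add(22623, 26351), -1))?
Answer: Rational(51471, 48974) ≈ 1.0510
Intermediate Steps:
Function('m')(L) = Mul(8, L)
Function('I')(B, W) = Mul(Add(-3, B), Add(B, W))
Mul(Add(Function('I')(166, 143), Function('m')(138)), Pow(Add(22623, 26351), -1)) = Mul(Add(Add(Pow(166, 2), Mul(-3, 166), Mul(-3, 143), Mul(166, 143)), Mul(8, 138)), Pow(Add(22623, 26351), -1)) = Mul(Add(Add(27556, -498, -429, 23738), 1104), Pow(48974, -1)) = Mul(Add(50367, 1104), Rational(1, 48974)) = Mul(51471, Rational(1, 48974)) = Rational(51471, 48974)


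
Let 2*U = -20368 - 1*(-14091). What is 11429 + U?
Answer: 16581/2 ≈ 8290.5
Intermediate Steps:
U = -6277/2 (U = (-20368 - 1*(-14091))/2 = (-20368 + 14091)/2 = (½)*(-6277) = -6277/2 ≈ -3138.5)
11429 + U = 11429 - 6277/2 = 16581/2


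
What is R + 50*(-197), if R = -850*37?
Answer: -41300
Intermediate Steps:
R = -31450
R + 50*(-197) = -31450 + 50*(-197) = -31450 - 9850 = -41300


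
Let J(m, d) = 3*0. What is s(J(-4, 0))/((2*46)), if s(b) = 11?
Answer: 11/92 ≈ 0.11957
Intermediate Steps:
J(m, d) = 0
s(J(-4, 0))/((2*46)) = 11/((2*46)) = 11/92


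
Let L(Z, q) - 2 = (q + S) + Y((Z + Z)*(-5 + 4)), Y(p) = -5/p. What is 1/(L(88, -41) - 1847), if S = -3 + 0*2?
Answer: -176/332459 ≈ -0.00052939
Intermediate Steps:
S = -3 (S = -3 + 0 = -3)
L(Z, q) = -1 + q + 5/(2*Z) (L(Z, q) = 2 + ((q - 3) - 5*1/((-5 + 4)*(Z + Z))) = 2 + ((-3 + q) - 5*(-1/(2*Z))) = 2 + ((-3 + q) - (-5)/(2*Z)) = 2 + ((-3 + q) + 5/(2*Z)) = 2 + (-3 + q + 5/(2*Z)) = -1 + q + 5/(2*Z))
1/(L(88, -41) - 1847) = 1/((-1 - 41 + (5/2)/88) - 1847) = 1/((-1 - 41 + (5/2)*(1/88)) - 1847) = 1/((-1 - 41 + 5/176) - 1847) = 1/(-7387/176 - 1847) = 1/(-332459/176) = -176/332459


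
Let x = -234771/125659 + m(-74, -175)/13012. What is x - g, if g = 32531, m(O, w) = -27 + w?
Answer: -26596851027759/817537454 ≈ -32533.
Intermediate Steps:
x = -1540111685/817537454 (x = -234771/125659 + (-27 - 175)/13012 = -234771*1/125659 - 202*1/13012 = -234771/125659 - 101/6506 = -1540111685/817537454 ≈ -1.8838)
x - g = -1540111685/817537454 - 1*32531 = -1540111685/817537454 - 32531 = -26596851027759/817537454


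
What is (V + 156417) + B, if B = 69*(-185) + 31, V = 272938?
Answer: 416621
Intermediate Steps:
B = -12734 (B = -12765 + 31 = -12734)
(V + 156417) + B = (272938 + 156417) - 12734 = 429355 - 12734 = 416621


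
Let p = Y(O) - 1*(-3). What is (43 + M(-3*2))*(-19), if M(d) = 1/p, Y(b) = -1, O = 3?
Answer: -1653/2 ≈ -826.50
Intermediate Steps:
p = 2 (p = -1 - 1*(-3) = -1 + 3 = 2)
M(d) = 1/2
(43 + M(-3*2))*(-19) = (43 + 1/2)*(-19) = (87/2)*(-19) = -1653/2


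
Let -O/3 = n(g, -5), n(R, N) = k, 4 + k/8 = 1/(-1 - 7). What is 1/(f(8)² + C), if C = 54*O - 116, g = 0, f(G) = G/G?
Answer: 1/5231 ≈ 0.00019117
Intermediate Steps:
f(G) = 1
k = -33 (k = -32 + 8/(-1 - 7) = -32 + 8/(-8) = -32 + 8*(-⅛) = -32 - 1 = -33)
n(R, N) = -33
O = 99 (O = -3*(-33) = 99)
C = 5230 (C = 54*99 - 116 = 5346 - 116 = 5230)
1/(f(8)² + C) = 1/(1² + 5230) = 1/(1 + 5230) = 1/5231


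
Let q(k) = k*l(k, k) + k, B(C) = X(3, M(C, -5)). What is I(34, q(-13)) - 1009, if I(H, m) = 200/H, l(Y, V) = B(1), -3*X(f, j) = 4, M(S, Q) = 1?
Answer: -17053/17 ≈ -1003.1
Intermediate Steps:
X(f, j) = -4/3 (X(f, j) = -1/3*4 = -4/3)
B(C) = -4/3
l(Y, V) = -4/3
q(k) = -k/3 (q(k) = k*(-4/3) + k = -4*k/3 + k = -k/3)
I(34, q(-13)) - 1009 = 200/34 - 1009 = 200*(1/34) - 1009 = 100/17 - 1009 = -17053/17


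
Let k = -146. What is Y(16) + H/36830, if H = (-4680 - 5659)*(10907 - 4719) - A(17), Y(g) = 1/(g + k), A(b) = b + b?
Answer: -831714641/478790 ≈ -1737.1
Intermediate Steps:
A(b) = 2*b
Y(g) = 1/(-146 + g) (Y(g) = 1/(g - 146) = 1/(-146 + g))
H = -63977766 (H = (-4680 - 5659)*(10907 - 4719) - 2*17 = -10339*6188 - 1*34 = -63977732 - 34 = -63977766)
Y(16) + H/36830 = 1/(-146 + 16) - 63977766/36830 = 1/(-130) - 63977766*1/36830 = -1/130 - 31988883/18415 = -831714641/478790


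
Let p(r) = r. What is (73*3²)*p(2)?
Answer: 1314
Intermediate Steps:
(73*3²)*p(2) = (73*3²)*2 = (73*9)*2 = 657*2 = 1314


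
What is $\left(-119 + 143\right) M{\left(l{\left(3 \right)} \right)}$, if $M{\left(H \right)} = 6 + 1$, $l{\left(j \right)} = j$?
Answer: $168$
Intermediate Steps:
$M{\left(H \right)} = 7$
$\left(-119 + 143\right) M{\left(l{\left(3 \right)} \right)} = \left(-119 + 143\right) 7 = 24 \cdot 7 = 168$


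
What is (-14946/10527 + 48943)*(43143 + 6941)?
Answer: 8601226074420/3509 ≈ 2.4512e+9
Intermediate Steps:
(-14946/10527 + 48943)*(43143 + 6941) = (-14946*1/10527 + 48943)*50084 = (-4982/3509 + 48943)*50084 = (171736005/3509)*50084 = 8601226074420/3509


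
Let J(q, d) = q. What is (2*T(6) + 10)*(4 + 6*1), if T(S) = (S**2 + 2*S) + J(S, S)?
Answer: 1180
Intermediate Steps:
T(S) = S**2 + 3*S (T(S) = (S**2 + 2*S) + S = S**2 + 3*S)
(2*T(6) + 10)*(4 + 6*1) = (2*(6*(3 + 6)) + 10)*(4 + 6*1) = (2*(6*9) + 10)*(4 + 6) = (2*54 + 10)*10 = (108 + 10)*10 = 118*10 = 1180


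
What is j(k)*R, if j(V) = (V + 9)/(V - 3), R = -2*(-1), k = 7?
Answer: 8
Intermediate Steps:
R = 2
j(V) = (9 + V)/(-3 + V)
j(k)*R = ((9 + 7)/(-3 + 7))*2 = (16/4)*2 = ((¼)*16)*2 = 4*2 = 8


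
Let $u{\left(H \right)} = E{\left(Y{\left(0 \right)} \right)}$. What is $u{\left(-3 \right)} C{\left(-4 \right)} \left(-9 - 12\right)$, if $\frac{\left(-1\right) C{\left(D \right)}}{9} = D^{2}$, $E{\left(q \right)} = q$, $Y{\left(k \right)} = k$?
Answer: $0$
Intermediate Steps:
$u{\left(H \right)} = 0$
$C{\left(D \right)} = - 9 D^{2}$
$u{\left(-3 \right)} C{\left(-4 \right)} \left(-9 - 12\right) = 0 \left(- 9 \left(-4\right)^{2}\right) \left(-9 - 12\right) = 0 \left(\left(-9\right) 16\right) \left(-9 - 12\right) = 0 \left(-144\right) \left(-21\right) = 0 \left(-21\right) = 0$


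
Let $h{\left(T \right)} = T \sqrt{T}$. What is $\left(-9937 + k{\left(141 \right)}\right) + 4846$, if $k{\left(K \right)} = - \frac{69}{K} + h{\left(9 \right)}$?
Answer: $- \frac{238031}{47} \approx -5064.5$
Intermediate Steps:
$h{\left(T \right)} = T^{\frac{3}{2}}$
$k{\left(K \right)} = 27 - \frac{69}{K}$ ($k{\left(K \right)} = - \frac{69}{K} + 9^{\frac{3}{2}} = - \frac{69}{K} + 27 = 27 - \frac{69}{K}$)
$\left(-9937 + k{\left(141 \right)}\right) + 4846 = \left(-9937 + \left(27 - \frac{69}{141}\right)\right) + 4846 = \left(-9937 + \left(27 - \frac{23}{47}\right)\right) + 4846 = \left(-9937 + \frac{1246}{47}\right) + 4846 = - \frac{465793}{47} + 4846 = - \frac{238031}{47}$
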